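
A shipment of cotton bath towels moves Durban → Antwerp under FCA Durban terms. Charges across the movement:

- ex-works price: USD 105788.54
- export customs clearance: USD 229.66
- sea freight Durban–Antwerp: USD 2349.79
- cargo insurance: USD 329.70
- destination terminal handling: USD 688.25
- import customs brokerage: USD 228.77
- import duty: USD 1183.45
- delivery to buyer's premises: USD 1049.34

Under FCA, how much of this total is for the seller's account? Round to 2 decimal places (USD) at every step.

Seller's account: USD 106018.20

FCA: the seller delivers export-cleared goods to the carrier; the buyer bears costs from that point.
Seller's account: goods 105788.54 + export clearance 229.66 = 106018.20
Buyer's account: freight 2349.79 + insurance 329.70 + destination terminal 688.25 + brokerage 228.77 + duty 1183.45 + delivery 1049.34 = 5829.30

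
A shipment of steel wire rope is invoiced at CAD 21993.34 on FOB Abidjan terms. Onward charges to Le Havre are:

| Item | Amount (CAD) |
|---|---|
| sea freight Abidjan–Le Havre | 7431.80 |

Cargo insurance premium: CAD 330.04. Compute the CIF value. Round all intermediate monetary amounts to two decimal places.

CIF = FOB price + freight + insurance
CIF = 21993.34 + 7431.80 + 330.04 = 29755.18

CIF value: CAD 29755.18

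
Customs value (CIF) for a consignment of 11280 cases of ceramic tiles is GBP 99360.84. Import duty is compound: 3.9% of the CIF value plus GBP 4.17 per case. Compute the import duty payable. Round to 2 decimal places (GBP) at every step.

Import duty: GBP 50912.67

Ad valorem component: 99360.84 × 3.9% = 3875.07
Specific component: 11280 × 4.17 = 47037.60
Import duty = 3875.07 + 47037.60 = 50912.67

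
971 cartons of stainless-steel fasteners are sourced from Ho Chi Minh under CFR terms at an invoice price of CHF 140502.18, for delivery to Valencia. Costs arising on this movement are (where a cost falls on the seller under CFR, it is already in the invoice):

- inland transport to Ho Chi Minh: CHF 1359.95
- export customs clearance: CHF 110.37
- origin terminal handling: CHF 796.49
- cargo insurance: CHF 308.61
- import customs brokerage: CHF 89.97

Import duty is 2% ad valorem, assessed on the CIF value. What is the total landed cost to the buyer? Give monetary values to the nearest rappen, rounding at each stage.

Total landed cost: CHF 143716.98

CFR: the seller pays costs through ocean freight to the destination port, but not insurance.
Already in the invoice (seller's account under CFR): inland to port, export clearance, origin terminal — exclude.
CIF value = CFR price + insurance = 140502.18 + 308.61 = 140810.79
Import duty = 140810.79 × 2% = 2816.22
Buyer bears: insurance 308.61 + brokerage 89.97 + duty 2816.22 = 3214.80
Landed cost = invoice 140502.18 + 3214.80 = 143716.98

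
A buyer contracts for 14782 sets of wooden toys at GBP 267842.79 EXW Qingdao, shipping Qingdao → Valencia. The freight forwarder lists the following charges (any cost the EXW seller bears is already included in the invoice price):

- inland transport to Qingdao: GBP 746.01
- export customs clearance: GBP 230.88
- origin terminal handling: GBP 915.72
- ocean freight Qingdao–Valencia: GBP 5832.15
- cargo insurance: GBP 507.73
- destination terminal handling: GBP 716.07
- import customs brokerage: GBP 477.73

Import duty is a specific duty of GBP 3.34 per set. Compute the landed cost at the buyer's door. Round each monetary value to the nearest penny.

EXW: the seller makes goods available at their premises; the buyer bears all onward costs.
CIF value = EXW price + inland to port + export clearance + origin terminal + freight + insurance = 267842.79 + 746.01 + 230.88 + 915.72 + 5832.15 + 507.73 = 276075.28
Import duty = 14782 × 3.34 = 49371.88
Buyer bears: inland to port 746.01 + export clearance 230.88 + origin terminal 915.72 + freight 5832.15 + insurance 507.73 + destination terminal 716.07 + brokerage 477.73 + duty 49371.88 = 58798.17
Landed cost = invoice 267842.79 + 58798.17 = 326640.96

Total landed cost: GBP 326640.96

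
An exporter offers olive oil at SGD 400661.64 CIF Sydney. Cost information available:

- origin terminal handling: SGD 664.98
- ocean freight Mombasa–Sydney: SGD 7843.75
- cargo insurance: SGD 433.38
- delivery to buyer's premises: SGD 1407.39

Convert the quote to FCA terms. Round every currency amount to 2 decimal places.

FCA price: SGD 391719.53

Not relevant to the conversion: delivery — on the buyer under both terms; not part of either seller's price.
From CIF to FCA, the seller no longer bears: origin terminal, freight, insurance.
FCA price = 400661.64 − 664.98 − 7843.75 − 433.38 = 391719.53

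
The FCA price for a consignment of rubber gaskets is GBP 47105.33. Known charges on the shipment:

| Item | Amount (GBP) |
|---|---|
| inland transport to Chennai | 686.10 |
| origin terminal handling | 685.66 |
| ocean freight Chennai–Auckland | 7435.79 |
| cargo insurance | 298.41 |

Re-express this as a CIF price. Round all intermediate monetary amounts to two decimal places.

Not relevant to the conversion: inland to port — on the seller under both FCA and CIF; already in the FCA price and stays in the CIF price.
From FCA to CIF, the seller additionally bears: origin terminal, freight, insurance.
CIF price = 47105.33 + 685.66 + 7435.79 + 298.41 = 55525.19

CIF price: GBP 55525.19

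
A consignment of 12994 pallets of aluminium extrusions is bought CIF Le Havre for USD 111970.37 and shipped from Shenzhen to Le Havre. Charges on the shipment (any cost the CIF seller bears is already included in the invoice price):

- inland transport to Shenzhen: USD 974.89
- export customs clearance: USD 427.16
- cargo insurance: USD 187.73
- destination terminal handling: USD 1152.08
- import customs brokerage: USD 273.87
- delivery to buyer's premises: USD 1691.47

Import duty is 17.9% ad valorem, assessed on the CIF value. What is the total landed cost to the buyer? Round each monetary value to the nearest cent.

CIF: the seller pays costs through ocean freight and marine insurance to the destination port.
Already in the invoice (seller's account under CIF): inland to port, export clearance, insurance — exclude.
The CIF price already equals the CIF value: 111970.37
Import duty = 111970.37 × 17.9% = 20042.70
Buyer bears: destination terminal 1152.08 + brokerage 273.87 + delivery 1691.47 + duty 20042.70 = 23160.12
Landed cost = invoice 111970.37 + 23160.12 = 135130.49

Total landed cost: USD 135130.49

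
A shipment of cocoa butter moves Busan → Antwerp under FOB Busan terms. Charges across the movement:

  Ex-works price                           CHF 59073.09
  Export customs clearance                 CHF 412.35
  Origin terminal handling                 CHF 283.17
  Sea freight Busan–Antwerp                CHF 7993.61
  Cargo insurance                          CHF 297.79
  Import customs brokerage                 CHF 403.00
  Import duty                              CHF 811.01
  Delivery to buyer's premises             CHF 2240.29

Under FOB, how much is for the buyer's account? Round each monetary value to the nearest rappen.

Buyer's account: CHF 11745.70

FOB: the seller bears costs until goods are on board at the origin port; the buyer bears freight, insurance and all costs thereafter.
Seller's account: goods 59073.09 + export clearance 412.35 + origin terminal 283.17 = 59768.61
Buyer's account: freight 7993.61 + insurance 297.79 + brokerage 403.00 + duty 811.01 + delivery 2240.29 = 11745.70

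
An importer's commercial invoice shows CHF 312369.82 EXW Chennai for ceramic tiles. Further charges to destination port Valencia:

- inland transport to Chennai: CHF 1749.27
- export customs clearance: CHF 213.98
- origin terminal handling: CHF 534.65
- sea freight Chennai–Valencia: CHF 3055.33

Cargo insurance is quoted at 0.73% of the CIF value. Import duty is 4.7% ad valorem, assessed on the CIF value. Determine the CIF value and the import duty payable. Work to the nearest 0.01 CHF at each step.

Let C be the CIF value. C = EXW price + pre-shipment costs + freight + 0.73% × C
C − 0.73% × C = 312369.82 + 1749.27 + 213.98 + 534.65 + 3055.33
0.9927 × C = 317923.05
C = 317923.05 / 0.9927 = 320260.95
Insurance premium = 0.73% × 320260.95 = 2337.90
Import duty = 320260.95 × 4.7% = 15052.26

CIF value: CHF 320260.95; import duty: CHF 15052.26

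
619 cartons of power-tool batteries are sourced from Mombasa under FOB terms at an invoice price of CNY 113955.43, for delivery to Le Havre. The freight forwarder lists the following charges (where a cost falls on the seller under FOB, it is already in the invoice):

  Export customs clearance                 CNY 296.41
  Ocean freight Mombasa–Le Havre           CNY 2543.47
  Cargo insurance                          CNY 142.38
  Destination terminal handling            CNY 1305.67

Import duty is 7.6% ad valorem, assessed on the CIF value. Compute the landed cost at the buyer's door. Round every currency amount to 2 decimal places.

Total landed cost: CNY 126811.69

FOB: the seller bears costs until goods are on board at the origin port; the buyer bears freight, insurance and all costs thereafter.
Already in the invoice (seller's account under FOB): export clearance — exclude.
CIF value = FOB price + freight + insurance = 113955.43 + 2543.47 + 142.38 = 116641.28
Import duty = 116641.28 × 7.6% = 8864.74
Buyer bears: freight 2543.47 + insurance 142.38 + destination terminal 1305.67 + duty 8864.74 = 12856.26
Landed cost = invoice 113955.43 + 12856.26 = 126811.69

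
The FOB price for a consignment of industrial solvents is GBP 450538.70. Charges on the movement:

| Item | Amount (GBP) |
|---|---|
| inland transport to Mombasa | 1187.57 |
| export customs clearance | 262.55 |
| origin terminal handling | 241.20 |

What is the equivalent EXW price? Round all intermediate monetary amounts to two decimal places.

From FOB to EXW, the seller no longer bears: inland to port, export clearance, origin terminal.
EXW price = 450538.70 − 1187.57 − 262.55 − 241.20 = 448847.38

EXW price: GBP 448847.38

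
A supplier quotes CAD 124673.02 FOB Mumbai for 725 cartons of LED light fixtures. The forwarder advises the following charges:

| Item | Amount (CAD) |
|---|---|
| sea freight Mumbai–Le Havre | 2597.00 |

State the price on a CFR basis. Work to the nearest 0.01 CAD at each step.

CFR price: CAD 127270.02

From FOB to CFR, the seller additionally bears: freight.
CFR price = 124673.02 + 2597.00 = 127270.02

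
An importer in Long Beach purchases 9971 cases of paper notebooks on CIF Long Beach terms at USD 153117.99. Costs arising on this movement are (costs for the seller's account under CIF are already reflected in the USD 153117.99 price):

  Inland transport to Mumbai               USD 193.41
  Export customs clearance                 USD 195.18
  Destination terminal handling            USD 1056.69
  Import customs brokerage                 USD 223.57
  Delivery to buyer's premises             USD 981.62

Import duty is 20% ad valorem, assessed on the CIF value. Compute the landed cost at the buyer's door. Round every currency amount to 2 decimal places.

CIF: the seller pays costs through ocean freight and marine insurance to the destination port.
Already in the invoice (seller's account under CIF): inland to port, export clearance — exclude.
The CIF price already equals the CIF value: 153117.99
Import duty = 153117.99 × 20% = 30623.60
Buyer bears: destination terminal 1056.69 + brokerage 223.57 + delivery 981.62 + duty 30623.60 = 32885.48
Landed cost = invoice 153117.99 + 32885.48 = 186003.47

Total landed cost: USD 186003.47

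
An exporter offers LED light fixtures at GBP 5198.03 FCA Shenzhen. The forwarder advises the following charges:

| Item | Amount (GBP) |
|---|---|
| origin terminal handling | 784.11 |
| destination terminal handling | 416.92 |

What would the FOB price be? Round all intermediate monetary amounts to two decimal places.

FOB price: GBP 5982.14

Not relevant to the conversion: destination terminal — on the buyer under both terms; not part of either seller's price.
From FCA to FOB, the seller additionally bears: origin terminal.
FOB price = 5198.03 + 784.11 = 5982.14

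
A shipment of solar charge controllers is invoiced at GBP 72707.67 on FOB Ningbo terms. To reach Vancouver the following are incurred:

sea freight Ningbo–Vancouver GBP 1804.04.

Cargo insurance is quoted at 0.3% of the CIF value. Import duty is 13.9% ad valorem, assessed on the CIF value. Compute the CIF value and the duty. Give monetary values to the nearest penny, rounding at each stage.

CIF value: GBP 74735.92; import duty: GBP 10388.29

Let C be the CIF value. C = FOB price + freight + 0.3% × C
C − 0.3% × C = 72707.67 + 1804.04
0.997 × C = 74511.71
C = 74511.71 / 0.997 = 74735.92
Insurance premium = 0.3% × 74735.92 = 224.21
Import duty = 74735.92 × 13.9% = 10388.29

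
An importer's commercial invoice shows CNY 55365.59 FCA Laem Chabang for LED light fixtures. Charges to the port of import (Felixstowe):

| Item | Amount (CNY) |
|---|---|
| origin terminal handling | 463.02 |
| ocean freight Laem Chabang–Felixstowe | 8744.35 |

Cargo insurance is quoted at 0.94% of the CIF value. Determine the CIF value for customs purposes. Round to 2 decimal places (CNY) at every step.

CIF value: CNY 65185.71

Let C be the CIF value. C = FCA price + pre-shipment costs + freight + 0.94% × C
C − 0.94% × C = 55365.59 + 463.02 + 8744.35
0.9906 × C = 64572.96
C = 64572.96 / 0.9906 = 65185.71
Insurance premium = 0.94% × 65185.71 = 612.75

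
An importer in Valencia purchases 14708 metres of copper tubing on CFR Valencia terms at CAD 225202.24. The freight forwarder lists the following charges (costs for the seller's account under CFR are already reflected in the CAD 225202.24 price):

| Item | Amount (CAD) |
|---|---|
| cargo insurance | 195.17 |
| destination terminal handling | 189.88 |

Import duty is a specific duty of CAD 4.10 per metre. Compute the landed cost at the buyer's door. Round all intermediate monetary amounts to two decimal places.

CFR: the seller pays costs through ocean freight to the destination port, but not insurance.
CIF value = CFR price + insurance = 225202.24 + 195.17 = 225397.41
Import duty = 14708 × 4.10 = 60302.80
Buyer bears: insurance 195.17 + destination terminal 189.88 + duty 60302.80 = 60687.85
Landed cost = invoice 225202.24 + 60687.85 = 285890.09

Total landed cost: CAD 285890.09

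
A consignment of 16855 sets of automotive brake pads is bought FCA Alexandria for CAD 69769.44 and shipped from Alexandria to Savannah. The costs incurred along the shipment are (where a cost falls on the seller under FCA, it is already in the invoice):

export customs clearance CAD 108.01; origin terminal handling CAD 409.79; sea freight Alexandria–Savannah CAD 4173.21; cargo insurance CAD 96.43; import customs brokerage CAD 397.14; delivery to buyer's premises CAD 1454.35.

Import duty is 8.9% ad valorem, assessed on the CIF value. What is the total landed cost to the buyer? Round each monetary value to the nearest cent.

Total landed cost: CAD 82926.31

FCA: the seller delivers export-cleared goods to the carrier; the buyer bears costs from that point.
Already in the invoice (seller's account under FCA): export clearance — exclude.
CIF value = FCA price + origin terminal + freight + insurance = 69769.44 + 409.79 + 4173.21 + 96.43 = 74448.87
Import duty = 74448.87 × 8.9% = 6625.95
Buyer bears: origin terminal 409.79 + freight 4173.21 + insurance 96.43 + brokerage 397.14 + delivery 1454.35 + duty 6625.95 = 13156.87
Landed cost = invoice 69769.44 + 13156.87 = 82926.31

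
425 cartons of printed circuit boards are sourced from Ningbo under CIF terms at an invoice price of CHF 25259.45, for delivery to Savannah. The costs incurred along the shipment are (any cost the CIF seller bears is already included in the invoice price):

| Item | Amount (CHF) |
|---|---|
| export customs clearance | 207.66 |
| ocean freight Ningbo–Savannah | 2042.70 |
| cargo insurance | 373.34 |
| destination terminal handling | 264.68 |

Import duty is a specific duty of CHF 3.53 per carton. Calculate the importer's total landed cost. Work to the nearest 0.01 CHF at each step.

Total landed cost: CHF 27024.38

CIF: the seller pays costs through ocean freight and marine insurance to the destination port.
Already in the invoice (seller's account under CIF): export clearance, freight, insurance — exclude.
The CIF price already equals the CIF value: 25259.45
Import duty = 425 × 3.53 = 1500.25
Buyer bears: destination terminal 264.68 + duty 1500.25 = 1764.93
Landed cost = invoice 25259.45 + 1764.93 = 27024.38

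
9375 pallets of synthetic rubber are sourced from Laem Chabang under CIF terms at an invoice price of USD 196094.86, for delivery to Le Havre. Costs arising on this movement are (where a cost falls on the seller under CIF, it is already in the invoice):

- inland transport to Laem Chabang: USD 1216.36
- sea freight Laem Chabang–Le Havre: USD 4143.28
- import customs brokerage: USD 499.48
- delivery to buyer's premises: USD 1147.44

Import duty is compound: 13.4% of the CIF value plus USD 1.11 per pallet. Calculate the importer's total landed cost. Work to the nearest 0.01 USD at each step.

CIF: the seller pays costs through ocean freight and marine insurance to the destination port.
Already in the invoice (seller's account under CIF): inland to port, freight — exclude.
The CIF price already equals the CIF value: 196094.86
Ad valorem component: 196094.86 × 13.4% = 26276.71
Specific component: 9375 × 1.11 = 10406.25
Import duty = 26276.71 + 10406.25 = 36682.96
Buyer bears: brokerage 499.48 + delivery 1147.44 + duty 36682.96 = 38329.88
Landed cost = invoice 196094.86 + 38329.88 = 234424.74

Total landed cost: USD 234424.74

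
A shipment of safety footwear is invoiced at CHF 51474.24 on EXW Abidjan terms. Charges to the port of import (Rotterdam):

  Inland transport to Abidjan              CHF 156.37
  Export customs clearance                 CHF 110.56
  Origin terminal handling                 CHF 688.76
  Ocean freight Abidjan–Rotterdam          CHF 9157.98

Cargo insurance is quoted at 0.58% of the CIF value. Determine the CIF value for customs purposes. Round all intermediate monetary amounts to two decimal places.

Let C be the CIF value. C = EXW price + pre-shipment costs + freight + 0.58% × C
C − 0.58% × C = 51474.24 + 156.37 + 110.56 + 688.76 + 9157.98
0.9942 × C = 61587.91
C = 61587.91 / 0.9942 = 61947.20
Insurance premium = 0.58% × 61947.20 = 359.29

CIF value: CHF 61947.20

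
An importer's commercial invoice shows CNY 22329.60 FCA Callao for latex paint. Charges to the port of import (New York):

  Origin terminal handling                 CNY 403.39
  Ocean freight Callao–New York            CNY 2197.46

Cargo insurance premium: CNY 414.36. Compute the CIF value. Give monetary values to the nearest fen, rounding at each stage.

CIF = FCA price + pre-shipment costs + freight + insurance
CIF = 22329.60 + 403.39 + 2197.46 + 414.36 = 25344.81

CIF value: CNY 25344.81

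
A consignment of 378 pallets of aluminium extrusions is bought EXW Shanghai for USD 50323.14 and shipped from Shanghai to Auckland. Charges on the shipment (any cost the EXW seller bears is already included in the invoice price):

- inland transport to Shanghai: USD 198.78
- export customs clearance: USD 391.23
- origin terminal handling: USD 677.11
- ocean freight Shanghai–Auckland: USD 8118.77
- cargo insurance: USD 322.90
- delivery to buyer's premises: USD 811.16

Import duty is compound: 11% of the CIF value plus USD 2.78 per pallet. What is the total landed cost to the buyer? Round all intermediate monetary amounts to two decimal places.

EXW: the seller makes goods available at their premises; the buyer bears all onward costs.
CIF value = EXW price + inland to port + export clearance + origin terminal + freight + insurance = 50323.14 + 198.78 + 391.23 + 677.11 + 8118.77 + 322.90 = 60031.93
Ad valorem component: 60031.93 × 11% = 6603.51
Specific component: 378 × 2.78 = 1050.84
Import duty = 6603.51 + 1050.84 = 7654.35
Buyer bears: inland to port 198.78 + export clearance 391.23 + origin terminal 677.11 + freight 8118.77 + insurance 322.90 + delivery 811.16 + duty 7654.35 = 18174.30
Landed cost = invoice 50323.14 + 18174.30 = 68497.44

Total landed cost: USD 68497.44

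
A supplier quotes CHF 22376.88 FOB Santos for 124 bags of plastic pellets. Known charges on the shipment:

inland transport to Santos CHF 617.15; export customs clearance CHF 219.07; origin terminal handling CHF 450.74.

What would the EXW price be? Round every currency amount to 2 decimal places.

EXW price: CHF 21089.92

From FOB to EXW, the seller no longer bears: inland to port, export clearance, origin terminal.
EXW price = 22376.88 − 617.15 − 219.07 − 450.74 = 21089.92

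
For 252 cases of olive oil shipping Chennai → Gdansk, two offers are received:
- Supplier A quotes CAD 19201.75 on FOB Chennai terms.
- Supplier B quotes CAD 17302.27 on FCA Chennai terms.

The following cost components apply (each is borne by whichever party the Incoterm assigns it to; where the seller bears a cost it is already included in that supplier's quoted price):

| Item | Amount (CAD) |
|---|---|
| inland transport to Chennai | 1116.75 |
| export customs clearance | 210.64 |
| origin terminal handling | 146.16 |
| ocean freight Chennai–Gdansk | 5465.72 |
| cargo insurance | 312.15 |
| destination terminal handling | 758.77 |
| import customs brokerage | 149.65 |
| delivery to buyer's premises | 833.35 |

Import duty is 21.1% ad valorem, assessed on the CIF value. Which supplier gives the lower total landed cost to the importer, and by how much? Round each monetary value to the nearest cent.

Supplier A (FOB):
CIF value = FOB price + freight + insurance = 19201.75 + 5465.72 + 312.15 = 24979.62
Import duty = 24979.62 × 21.1% = 5270.70
Buyer bears (A): 5465.72 + 312.15 + 758.77 + 149.65 + 833.35 = 7519.64
Landed cost (A) = invoice 19201.75 + 7519.64 + duty 5270.70 = 31992.09
Supplier B (FCA):
CIF value = FCA price + origin terminal + freight + insurance = 17302.27 + 146.16 + 5465.72 + 312.15 = 23226.30
Import duty = 23226.30 × 21.1% = 4900.75
Buyer bears (B): 146.16 + 5465.72 + 312.15 + 758.77 + 149.65 + 833.35 = 7665.80
Landed cost (B) = invoice 17302.27 + 7665.80 + duty 4900.75 = 29868.82
Difference = |31992.09 − 29868.82| = 2123.27

Supplier B is cheaper by CAD 2123.27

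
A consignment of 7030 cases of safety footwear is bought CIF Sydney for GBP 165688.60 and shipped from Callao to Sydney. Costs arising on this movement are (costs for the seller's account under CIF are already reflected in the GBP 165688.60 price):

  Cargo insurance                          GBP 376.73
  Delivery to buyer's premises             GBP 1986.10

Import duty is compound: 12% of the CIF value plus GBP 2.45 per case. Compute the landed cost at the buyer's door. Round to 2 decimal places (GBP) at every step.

CIF: the seller pays costs through ocean freight and marine insurance to the destination port.
Already in the invoice (seller's account under CIF): insurance — exclude.
The CIF price already equals the CIF value: 165688.60
Ad valorem component: 165688.60 × 12% = 19882.63
Specific component: 7030 × 2.45 = 17223.50
Import duty = 19882.63 + 17223.50 = 37106.13
Buyer bears: delivery 1986.10 + duty 37106.13 = 39092.23
Landed cost = invoice 165688.60 + 39092.23 = 204780.83

Total landed cost: GBP 204780.83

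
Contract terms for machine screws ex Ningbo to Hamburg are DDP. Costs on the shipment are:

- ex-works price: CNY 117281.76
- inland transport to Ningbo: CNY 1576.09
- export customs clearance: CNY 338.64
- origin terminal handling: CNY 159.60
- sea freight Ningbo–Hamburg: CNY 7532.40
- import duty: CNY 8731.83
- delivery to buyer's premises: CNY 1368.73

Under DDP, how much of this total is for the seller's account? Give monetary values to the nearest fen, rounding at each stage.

Seller's account: CNY 136989.05

DDP: the seller bears all costs including import duty.
Seller's account: goods 117281.76 + inland to port 1576.09 + export clearance 338.64 + origin terminal 159.60 + freight 7532.40 + duty 8731.83 + delivery 1368.73 = 136989.05
Buyer's account: 0.00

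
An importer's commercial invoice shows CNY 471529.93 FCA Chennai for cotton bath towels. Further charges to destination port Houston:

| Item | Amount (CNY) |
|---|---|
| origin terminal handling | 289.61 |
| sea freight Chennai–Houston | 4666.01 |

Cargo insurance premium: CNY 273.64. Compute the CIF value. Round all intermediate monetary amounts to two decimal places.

CIF = FCA price + pre-shipment costs + freight + insurance
CIF = 471529.93 + 289.61 + 4666.01 + 273.64 = 476759.19

CIF value: CNY 476759.19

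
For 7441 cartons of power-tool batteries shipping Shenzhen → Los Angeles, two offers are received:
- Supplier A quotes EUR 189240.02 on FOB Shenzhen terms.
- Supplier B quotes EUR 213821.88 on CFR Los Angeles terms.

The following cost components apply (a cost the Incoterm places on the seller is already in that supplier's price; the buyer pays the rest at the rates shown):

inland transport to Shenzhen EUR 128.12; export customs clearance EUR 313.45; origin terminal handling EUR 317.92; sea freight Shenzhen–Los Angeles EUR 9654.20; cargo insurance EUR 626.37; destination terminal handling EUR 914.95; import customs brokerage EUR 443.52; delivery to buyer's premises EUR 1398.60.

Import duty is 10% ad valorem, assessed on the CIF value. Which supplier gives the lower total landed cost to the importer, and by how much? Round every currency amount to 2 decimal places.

Supplier A is cheaper by EUR 16420.43

Supplier A (FOB):
CIF value = FOB price + freight + insurance = 189240.02 + 9654.20 + 626.37 = 199520.59
Import duty = 199520.59 × 10% = 19952.06
Buyer bears (A): 9654.20 + 626.37 + 914.95 + 443.52 + 1398.60 = 13037.64
Landed cost (A) = invoice 189240.02 + 13037.64 + duty 19952.06 = 222229.72
Supplier B (CFR):
CIF value = CFR price + insurance = 213821.88 + 626.37 = 214448.25
Import duty = 214448.25 × 10% = 21444.83
Buyer bears (B): 626.37 + 914.95 + 443.52 + 1398.60 = 3383.44
Landed cost (B) = invoice 213821.88 + 3383.44 + duty 21444.83 = 238650.15
Difference = |222229.72 − 238650.15| = 16420.43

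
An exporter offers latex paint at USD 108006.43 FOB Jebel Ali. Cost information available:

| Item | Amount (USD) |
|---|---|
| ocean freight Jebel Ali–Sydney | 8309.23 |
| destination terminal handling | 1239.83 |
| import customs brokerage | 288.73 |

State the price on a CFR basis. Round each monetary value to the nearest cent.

Not relevant to the conversion: brokerage, destination terminal — on the buyer under both terms; not part of either seller's price.
From FOB to CFR, the seller additionally bears: freight.
CFR price = 108006.43 + 8309.23 = 116315.66

CFR price: USD 116315.66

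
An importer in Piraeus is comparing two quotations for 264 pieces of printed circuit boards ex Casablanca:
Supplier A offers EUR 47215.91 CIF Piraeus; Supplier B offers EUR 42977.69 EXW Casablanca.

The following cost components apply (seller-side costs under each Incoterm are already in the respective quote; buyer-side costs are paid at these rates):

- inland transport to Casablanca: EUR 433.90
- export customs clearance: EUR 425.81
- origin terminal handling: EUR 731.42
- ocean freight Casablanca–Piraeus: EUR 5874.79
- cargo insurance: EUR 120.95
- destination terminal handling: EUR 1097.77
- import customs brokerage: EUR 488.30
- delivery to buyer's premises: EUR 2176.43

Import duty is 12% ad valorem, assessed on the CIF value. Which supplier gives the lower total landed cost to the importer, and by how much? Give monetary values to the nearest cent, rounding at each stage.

Supplier A (CIF):
The CIF price already equals the CIF value: 47215.91
Import duty = 47215.91 × 12% = 5665.91
Buyer bears (A): 1097.77 + 488.30 + 2176.43 = 3762.50
Landed cost (A) = invoice 47215.91 + 3762.50 + duty 5665.91 = 56644.32
Supplier B (EXW):
CIF value = EXW price + inland to port + export clearance + origin terminal + freight + insurance = 42977.69 + 433.90 + 425.81 + 731.42 + 5874.79 + 120.95 = 50564.56
Import duty = 50564.56 × 12% = 6067.75
Buyer bears (B): 433.90 + 425.81 + 731.42 + 5874.79 + 120.95 + 1097.77 + 488.30 + 2176.43 = 11349.37
Landed cost (B) = invoice 42977.69 + 11349.37 + duty 6067.75 = 60394.81
Difference = |56644.32 − 60394.81| = 3750.49

Supplier A is cheaper by EUR 3750.49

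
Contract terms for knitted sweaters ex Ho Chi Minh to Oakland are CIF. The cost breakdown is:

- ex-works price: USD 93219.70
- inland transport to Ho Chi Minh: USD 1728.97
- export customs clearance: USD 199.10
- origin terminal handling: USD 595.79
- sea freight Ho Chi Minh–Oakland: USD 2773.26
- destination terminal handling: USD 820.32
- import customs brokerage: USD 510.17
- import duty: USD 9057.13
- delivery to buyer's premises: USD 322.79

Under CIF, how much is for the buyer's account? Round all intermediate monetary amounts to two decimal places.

CIF: the seller pays costs through ocean freight and marine insurance to the destination port.
Seller's account: goods 93219.70 + inland to port 1728.97 + export clearance 199.10 + origin terminal 595.79 + freight 2773.26 = 98516.82
Buyer's account: destination terminal 820.32 + brokerage 510.17 + duty 9057.13 + delivery 322.79 = 10710.41

Buyer's account: USD 10710.41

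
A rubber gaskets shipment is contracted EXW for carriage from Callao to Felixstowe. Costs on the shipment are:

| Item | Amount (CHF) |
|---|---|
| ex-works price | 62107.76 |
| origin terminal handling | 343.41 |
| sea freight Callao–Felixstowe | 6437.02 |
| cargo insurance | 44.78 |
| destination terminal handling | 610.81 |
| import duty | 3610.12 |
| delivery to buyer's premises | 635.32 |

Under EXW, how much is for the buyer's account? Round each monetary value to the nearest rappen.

Buyer's account: CHF 11681.46

EXW: the seller makes goods available at their premises; the buyer bears all onward costs.
Seller's account: goods 62107.76 = 62107.76
Buyer's account: origin terminal 343.41 + freight 6437.02 + insurance 44.78 + destination terminal 610.81 + duty 3610.12 + delivery 635.32 = 11681.46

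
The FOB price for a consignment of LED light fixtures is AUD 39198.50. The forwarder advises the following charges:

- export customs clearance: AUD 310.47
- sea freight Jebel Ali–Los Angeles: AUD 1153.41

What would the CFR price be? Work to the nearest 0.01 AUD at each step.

CFR price: AUD 40351.91

Not relevant to the conversion: export clearance — on the seller under both FOB and CFR; already in the FOB price and stays in the CFR price.
From FOB to CFR, the seller additionally bears: freight.
CFR price = 39198.50 + 1153.41 = 40351.91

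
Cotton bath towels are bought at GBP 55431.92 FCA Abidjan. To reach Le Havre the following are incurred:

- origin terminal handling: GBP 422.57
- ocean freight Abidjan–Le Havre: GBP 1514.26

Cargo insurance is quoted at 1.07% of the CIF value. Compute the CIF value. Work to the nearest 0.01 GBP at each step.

CIF value: GBP 57989.23

Let C be the CIF value. C = FCA price + pre-shipment costs + freight + 1.07% × C
C − 1.07% × C = 55431.92 + 422.57 + 1514.26
0.9893 × C = 57368.75
C = 57368.75 / 0.9893 = 57989.23
Insurance premium = 1.07% × 57989.23 = 620.48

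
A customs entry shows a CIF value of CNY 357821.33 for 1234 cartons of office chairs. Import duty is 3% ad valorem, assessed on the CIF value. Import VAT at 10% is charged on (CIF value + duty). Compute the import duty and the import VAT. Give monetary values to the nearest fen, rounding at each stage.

Import duty = 357821.33 × 3% = 10734.64
VAT base = CIF + duty = 357821.33 + 10734.64 = 368555.97
Import VAT = 368555.97 × 10% = 36855.60

Import duty: CNY 10734.64; import VAT: CNY 36855.60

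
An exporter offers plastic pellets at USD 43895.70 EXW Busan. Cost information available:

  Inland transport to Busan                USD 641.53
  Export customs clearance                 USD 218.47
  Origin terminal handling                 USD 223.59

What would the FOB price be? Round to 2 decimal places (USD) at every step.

FOB price: USD 44979.29

From EXW to FOB, the seller additionally bears: inland to port, export clearance, origin terminal.
FOB price = 43895.70 + 641.53 + 218.47 + 223.59 = 44979.29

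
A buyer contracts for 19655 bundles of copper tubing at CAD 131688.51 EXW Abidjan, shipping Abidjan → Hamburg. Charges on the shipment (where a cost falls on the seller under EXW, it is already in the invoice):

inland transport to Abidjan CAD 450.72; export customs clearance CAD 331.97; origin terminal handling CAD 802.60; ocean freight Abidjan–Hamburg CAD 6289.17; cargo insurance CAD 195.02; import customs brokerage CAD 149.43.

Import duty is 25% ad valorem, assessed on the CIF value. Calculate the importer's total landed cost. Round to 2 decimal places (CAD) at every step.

Total landed cost: CAD 174846.92

EXW: the seller makes goods available at their premises; the buyer bears all onward costs.
CIF value = EXW price + inland to port + export clearance + origin terminal + freight + insurance = 131688.51 + 450.72 + 331.97 + 802.60 + 6289.17 + 195.02 = 139757.99
Import duty = 139757.99 × 25% = 34939.50
Buyer bears: inland to port 450.72 + export clearance 331.97 + origin terminal 802.60 + freight 6289.17 + insurance 195.02 + brokerage 149.43 + duty 34939.50 = 43158.41
Landed cost = invoice 131688.51 + 43158.41 = 174846.92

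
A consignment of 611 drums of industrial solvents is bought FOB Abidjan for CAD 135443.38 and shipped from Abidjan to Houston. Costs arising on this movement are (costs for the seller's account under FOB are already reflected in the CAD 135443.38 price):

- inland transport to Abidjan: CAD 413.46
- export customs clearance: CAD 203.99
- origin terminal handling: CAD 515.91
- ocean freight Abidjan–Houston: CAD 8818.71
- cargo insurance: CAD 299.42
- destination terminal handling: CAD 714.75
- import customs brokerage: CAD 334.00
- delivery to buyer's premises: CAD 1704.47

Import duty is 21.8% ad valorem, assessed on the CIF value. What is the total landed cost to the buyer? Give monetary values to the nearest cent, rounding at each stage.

Total landed cost: CAD 178829.14

FOB: the seller bears costs until goods are on board at the origin port; the buyer bears freight, insurance and all costs thereafter.
Already in the invoice (seller's account under FOB): inland to port, export clearance, origin terminal — exclude.
CIF value = FOB price + freight + insurance = 135443.38 + 8818.71 + 299.42 = 144561.51
Import duty = 144561.51 × 21.8% = 31514.41
Buyer bears: freight 8818.71 + insurance 299.42 + destination terminal 714.75 + brokerage 334.00 + delivery 1704.47 + duty 31514.41 = 43385.76
Landed cost = invoice 135443.38 + 43385.76 = 178829.14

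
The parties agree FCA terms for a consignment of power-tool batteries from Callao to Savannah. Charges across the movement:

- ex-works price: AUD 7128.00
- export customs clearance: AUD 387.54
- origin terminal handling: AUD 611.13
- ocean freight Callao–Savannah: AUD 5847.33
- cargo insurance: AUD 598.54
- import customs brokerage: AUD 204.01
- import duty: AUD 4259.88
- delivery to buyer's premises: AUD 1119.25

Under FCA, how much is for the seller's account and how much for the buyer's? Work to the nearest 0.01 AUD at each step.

Seller: AUD 7515.54; buyer: AUD 12640.14

FCA: the seller delivers export-cleared goods to the carrier; the buyer bears costs from that point.
Seller's account: goods 7128.00 + export clearance 387.54 = 7515.54
Buyer's account: origin terminal 611.13 + freight 5847.33 + insurance 598.54 + brokerage 204.01 + duty 4259.88 + delivery 1119.25 = 12640.14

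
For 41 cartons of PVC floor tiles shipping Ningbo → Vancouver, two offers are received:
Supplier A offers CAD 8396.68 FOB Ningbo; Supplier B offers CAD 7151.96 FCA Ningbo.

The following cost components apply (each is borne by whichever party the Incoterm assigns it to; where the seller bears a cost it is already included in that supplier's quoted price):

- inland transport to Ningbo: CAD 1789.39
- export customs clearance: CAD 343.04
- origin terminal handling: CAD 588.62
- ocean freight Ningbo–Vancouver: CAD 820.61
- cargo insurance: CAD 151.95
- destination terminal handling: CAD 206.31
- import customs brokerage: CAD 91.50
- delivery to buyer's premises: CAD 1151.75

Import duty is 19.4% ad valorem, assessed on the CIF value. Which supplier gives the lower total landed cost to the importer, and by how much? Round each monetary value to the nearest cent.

Supplier A (FOB):
CIF value = FOB price + freight + insurance = 8396.68 + 820.61 + 151.95 = 9369.24
Import duty = 9369.24 × 19.4% = 1817.63
Buyer bears (A): 820.61 + 151.95 + 206.31 + 91.50 + 1151.75 = 2422.12
Landed cost (A) = invoice 8396.68 + 2422.12 + duty 1817.63 = 12636.43
Supplier B (FCA):
CIF value = FCA price + origin terminal + freight + insurance = 7151.96 + 588.62 + 820.61 + 151.95 = 8713.14
Import duty = 8713.14 × 19.4% = 1690.35
Buyer bears (B): 588.62 + 820.61 + 151.95 + 206.31 + 91.50 + 1151.75 = 3010.74
Landed cost (B) = invoice 7151.96 + 3010.74 + duty 1690.35 = 11853.05
Difference = |12636.43 − 11853.05| = 783.38

Supplier B is cheaper by CAD 783.38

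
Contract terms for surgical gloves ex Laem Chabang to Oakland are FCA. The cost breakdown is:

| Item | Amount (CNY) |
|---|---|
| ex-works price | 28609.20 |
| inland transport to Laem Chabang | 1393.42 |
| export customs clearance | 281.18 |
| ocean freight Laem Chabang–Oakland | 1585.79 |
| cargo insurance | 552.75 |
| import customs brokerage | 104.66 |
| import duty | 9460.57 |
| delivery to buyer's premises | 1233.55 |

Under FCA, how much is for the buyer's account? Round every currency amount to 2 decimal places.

FCA: the seller delivers export-cleared goods to the carrier; the buyer bears costs from that point.
Seller's account: goods 28609.20 + inland to port 1393.42 + export clearance 281.18 = 30283.80
Buyer's account: freight 1585.79 + insurance 552.75 + brokerage 104.66 + duty 9460.57 + delivery 1233.55 = 12937.32

Buyer's account: CNY 12937.32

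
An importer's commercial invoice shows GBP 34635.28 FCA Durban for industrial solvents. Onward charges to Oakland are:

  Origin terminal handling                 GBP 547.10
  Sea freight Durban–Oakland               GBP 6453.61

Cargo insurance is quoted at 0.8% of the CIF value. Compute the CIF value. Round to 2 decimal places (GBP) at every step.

Let C be the CIF value. C = FCA price + pre-shipment costs + freight + 0.8% × C
C − 0.8% × C = 34635.28 + 547.10 + 6453.61
0.992 × C = 41635.99
C = 41635.99 / 0.992 = 41971.76
Insurance premium = 0.8% × 41971.76 = 335.77

CIF value: GBP 41971.76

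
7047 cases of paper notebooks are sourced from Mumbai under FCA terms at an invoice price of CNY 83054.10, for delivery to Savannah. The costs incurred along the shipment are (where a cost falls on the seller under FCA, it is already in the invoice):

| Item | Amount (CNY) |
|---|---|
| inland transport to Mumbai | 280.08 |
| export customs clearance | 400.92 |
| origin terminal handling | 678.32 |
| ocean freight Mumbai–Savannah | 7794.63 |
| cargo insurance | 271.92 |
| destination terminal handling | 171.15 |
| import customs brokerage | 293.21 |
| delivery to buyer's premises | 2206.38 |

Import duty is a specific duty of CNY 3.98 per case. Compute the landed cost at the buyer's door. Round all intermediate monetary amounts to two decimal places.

FCA: the seller delivers export-cleared goods to the carrier; the buyer bears costs from that point.
Already in the invoice (seller's account under FCA): inland to port, export clearance — exclude.
CIF value = FCA price + origin terminal + freight + insurance = 83054.10 + 678.32 + 7794.63 + 271.92 = 91798.97
Import duty = 7047 × 3.98 = 28047.06
Buyer bears: origin terminal 678.32 + freight 7794.63 + insurance 271.92 + destination terminal 171.15 + brokerage 293.21 + delivery 2206.38 + duty 28047.06 = 39462.67
Landed cost = invoice 83054.10 + 39462.67 = 122516.77

Total landed cost: CNY 122516.77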